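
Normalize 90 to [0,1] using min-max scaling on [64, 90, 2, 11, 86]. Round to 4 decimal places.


Min = 2, Max = 90
Range = 90 - 2 = 88
Scaled = (x - min) / (max - min)
= (90 - 2) / 88
= 88 / 88
= 1.0000

1.0000


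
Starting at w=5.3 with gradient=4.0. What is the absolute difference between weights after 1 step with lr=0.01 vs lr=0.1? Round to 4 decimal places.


With lr=0.01: w_new = 5.3 - 0.01 * 4.0 = 5.26
With lr=0.1: w_new = 5.3 - 0.1 * 4.0 = 4.9
Absolute difference = |5.26 - 4.9|
= 0.3600

0.3600


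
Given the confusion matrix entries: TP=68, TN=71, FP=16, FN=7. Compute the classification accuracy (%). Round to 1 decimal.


Accuracy = (TP + TN) / (TP + TN + FP + FN) * 100
= (68 + 71) / (68 + 71 + 16 + 7)
= 139 / 162
= 0.858
= 85.8%

85.8


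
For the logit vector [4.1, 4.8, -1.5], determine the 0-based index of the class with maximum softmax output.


Softmax is a monotonic transformation, so it preserves the argmax.
We need to find the index of the maximum logit.
Index 0: 4.1
Index 1: 4.8
Index 2: -1.5
Maximum logit = 4.8 at index 1

1


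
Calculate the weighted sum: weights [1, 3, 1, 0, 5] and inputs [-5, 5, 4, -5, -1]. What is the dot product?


Element-wise products:
1 * -5 = -5
3 * 5 = 15
1 * 4 = 4
0 * -5 = 0
5 * -1 = -5
Sum = -5 + 15 + 4 + 0 + -5
= 9

9


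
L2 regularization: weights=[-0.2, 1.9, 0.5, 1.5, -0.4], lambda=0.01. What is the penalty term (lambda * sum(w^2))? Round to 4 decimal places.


Squaring each weight:
(-0.2)^2 = 0.04
1.9^2 = 3.61
0.5^2 = 0.25
1.5^2 = 2.25
(-0.4)^2 = 0.16
Sum of squares = 6.31
Penalty = 0.01 * 6.31 = 0.0631

0.0631


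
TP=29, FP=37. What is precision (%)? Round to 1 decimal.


Precision = TP / (TP + FP) * 100
= 29 / (29 + 37)
= 29 / 66
= 0.4394
= 43.9%

43.9


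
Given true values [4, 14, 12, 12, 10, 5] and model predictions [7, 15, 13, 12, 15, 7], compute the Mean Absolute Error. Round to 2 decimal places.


Absolute errors: [3, 1, 1, 0, 5, 2]
Sum of absolute errors = 12
MAE = 12 / 6 = 2.00

2.00


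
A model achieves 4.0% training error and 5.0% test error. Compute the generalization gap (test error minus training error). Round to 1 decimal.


Generalization gap = test_error - train_error
= 5.0 - 4.0
= 1.0%
A small gap suggests good generalization.

1.0


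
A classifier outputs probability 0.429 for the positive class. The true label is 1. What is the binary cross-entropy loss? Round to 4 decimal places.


For y=1: Loss = -log(p)
= -log(0.429)
= -(-0.8463)
= 0.8463

0.8463


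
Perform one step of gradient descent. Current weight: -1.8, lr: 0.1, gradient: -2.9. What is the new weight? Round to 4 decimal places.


w_new = w_old - lr * gradient
= -1.8 - 0.1 * -2.9
= -1.8 - (-0.29)
= -1.5100

-1.5100


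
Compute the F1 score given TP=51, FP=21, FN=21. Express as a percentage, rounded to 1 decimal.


Precision = TP / (TP + FP) = 51 / 72 = 0.7083
Recall = TP / (TP + FN) = 51 / 72 = 0.7083
F1 = 2 * P * R / (P + R)
= 2 * 0.7083 * 0.7083 / (0.7083 + 0.7083)
= 1.0035 / 1.4167
= 0.7083
As percentage: 70.8%

70.8


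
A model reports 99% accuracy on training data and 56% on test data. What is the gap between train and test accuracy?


Gap = train_accuracy - test_accuracy
= 99 - 56
= 43%
This large gap strongly indicates overfitting.

43


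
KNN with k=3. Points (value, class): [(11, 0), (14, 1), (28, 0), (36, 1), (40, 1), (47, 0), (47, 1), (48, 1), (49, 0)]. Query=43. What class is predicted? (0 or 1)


Distances from query 43:
Point 40 (class 1): distance = 3
Point 47 (class 0): distance = 4
Point 47 (class 1): distance = 4
K=3 nearest neighbors: classes = [1, 0, 1]
Votes for class 1: 2 / 3
Majority vote => class 1

1


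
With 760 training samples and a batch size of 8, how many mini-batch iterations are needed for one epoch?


Iterations per epoch = dataset_size / batch_size
= 760 / 8
= 95

95


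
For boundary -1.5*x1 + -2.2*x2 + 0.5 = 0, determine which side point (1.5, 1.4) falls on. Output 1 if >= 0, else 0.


Compute -1.5 * 1.5 + -2.2 * 1.4 + 0.5
= -2.25 + -3.08 + 0.5
= -4.83
Since -4.83 < 0, the point is on the negative side.

0


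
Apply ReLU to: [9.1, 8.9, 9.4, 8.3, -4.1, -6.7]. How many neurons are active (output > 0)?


ReLU(x) = max(0, x) for each element:
ReLU(9.1) = 9.1
ReLU(8.9) = 8.9
ReLU(9.4) = 9.4
ReLU(8.3) = 8.3
ReLU(-4.1) = 0
ReLU(-6.7) = 0
Active neurons (>0): 4

4


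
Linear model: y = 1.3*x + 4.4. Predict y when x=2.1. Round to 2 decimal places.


y = 1.3 * 2.1 + (4.4)
= 2.73 + (4.4)
= 7.13

7.13


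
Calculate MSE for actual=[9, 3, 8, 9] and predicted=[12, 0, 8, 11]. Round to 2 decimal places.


Differences: [-3, 3, 0, -2]
Squared errors: [9, 9, 0, 4]
Sum of squared errors = 22
MSE = 22 / 4 = 5.50

5.50


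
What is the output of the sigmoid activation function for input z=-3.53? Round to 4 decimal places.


sigmoid(z) = 1 / (1 + exp(-z))
exp(-(-3.53)) = exp(3.53) = 34.124
1 + 34.124 = 35.124
1 / 35.124 = 0.0285

0.0285


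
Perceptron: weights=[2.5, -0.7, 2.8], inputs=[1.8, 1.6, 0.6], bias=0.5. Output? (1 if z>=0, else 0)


z = w . x + b
= 2.5*1.8 + -0.7*1.6 + 2.8*0.6 + 0.5
= 4.5 + -1.12 + 1.68 + 0.5
= 5.06 + 0.5
= 5.56
Since z = 5.56 >= 0, output = 1

1


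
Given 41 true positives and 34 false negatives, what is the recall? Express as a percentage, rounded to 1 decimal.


Recall = TP / (TP + FN) * 100
= 41 / (41 + 34)
= 41 / 75
= 0.5467
= 54.7%

54.7


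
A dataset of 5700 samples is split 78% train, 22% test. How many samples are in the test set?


Train samples = 5700 * 78% = 4446
Test samples = 5700 - 4446
= 1254

1254


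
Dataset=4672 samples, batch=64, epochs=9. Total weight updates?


Iterations per epoch = 4672 / 64 = 73
Total updates = iterations_per_epoch * epochs
= 73 * 9
= 657

657


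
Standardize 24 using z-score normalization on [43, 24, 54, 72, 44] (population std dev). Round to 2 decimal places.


Mean = (43 + 24 + 54 + 72 + 44) / 5 = 47.4
Variance = sum((x_i - mean)^2) / n = 245.44
Std = sqrt(245.44) = 15.6665
Z = (x - mean) / std
= (24 - 47.4) / 15.6665
= -23.4 / 15.6665
= -1.49

-1.49


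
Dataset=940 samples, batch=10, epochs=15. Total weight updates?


Iterations per epoch = 940 / 10 = 94
Total updates = iterations_per_epoch * epochs
= 94 * 15
= 1410

1410


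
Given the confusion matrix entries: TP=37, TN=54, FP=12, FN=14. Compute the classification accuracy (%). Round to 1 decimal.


Accuracy = (TP + TN) / (TP + TN + FP + FN) * 100
= (37 + 54) / (37 + 54 + 12 + 14)
= 91 / 117
= 0.7778
= 77.8%

77.8


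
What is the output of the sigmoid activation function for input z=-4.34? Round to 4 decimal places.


sigmoid(z) = 1 / (1 + exp(-z))
exp(-(-4.34)) = exp(4.34) = 76.7075
1 + 76.7075 = 77.7075
1 / 77.7075 = 0.0129

0.0129


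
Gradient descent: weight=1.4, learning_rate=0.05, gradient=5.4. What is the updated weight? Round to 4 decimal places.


w_new = w_old - lr * gradient
= 1.4 - 0.05 * 5.4
= 1.4 - (0.27)
= 1.1300

1.1300


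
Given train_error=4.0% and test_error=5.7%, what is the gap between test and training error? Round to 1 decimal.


Generalization gap = test_error - train_error
= 5.7 - 4.0
= 1.7%
A small gap suggests good generalization.

1.7


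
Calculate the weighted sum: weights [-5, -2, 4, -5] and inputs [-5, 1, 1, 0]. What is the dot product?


Element-wise products:
-5 * -5 = 25
-2 * 1 = -2
4 * 1 = 4
-5 * 0 = 0
Sum = 25 + -2 + 4 + 0
= 27

27


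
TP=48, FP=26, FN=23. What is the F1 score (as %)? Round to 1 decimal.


Precision = TP / (TP + FP) = 48 / 74 = 0.6486
Recall = TP / (TP + FN) = 48 / 71 = 0.6761
F1 = 2 * P * R / (P + R)
= 2 * 0.6486 * 0.6761 / (0.6486 + 0.6761)
= 0.877 / 1.3247
= 0.6621
As percentage: 66.2%

66.2


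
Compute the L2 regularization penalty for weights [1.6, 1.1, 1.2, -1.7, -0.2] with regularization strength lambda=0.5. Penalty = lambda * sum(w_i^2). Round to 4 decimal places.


Squaring each weight:
1.6^2 = 2.56
1.1^2 = 1.21
1.2^2 = 1.44
(-1.7)^2 = 2.89
(-0.2)^2 = 0.04
Sum of squares = 8.14
Penalty = 0.5 * 8.14 = 4.0700

4.0700


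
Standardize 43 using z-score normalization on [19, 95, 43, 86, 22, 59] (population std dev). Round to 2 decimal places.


Mean = (19 + 95 + 43 + 86 + 22 + 59) / 6 = 54.0
Variance = sum((x_i - mean)^2) / n = 850.0
Std = sqrt(850.0) = 29.1548
Z = (x - mean) / std
= (43 - 54.0) / 29.1548
= -11.0 / 29.1548
= -0.38

-0.38


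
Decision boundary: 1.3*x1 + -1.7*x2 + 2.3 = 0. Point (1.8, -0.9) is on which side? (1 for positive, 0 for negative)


Compute 1.3 * 1.8 + -1.7 * -0.9 + 2.3
= 2.34 + 1.53 + 2.3
= 6.17
Since 6.17 >= 0, the point is on the positive side.

1


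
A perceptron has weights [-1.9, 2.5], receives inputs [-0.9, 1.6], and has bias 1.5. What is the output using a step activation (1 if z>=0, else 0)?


z = w . x + b
= -1.9*-0.9 + 2.5*1.6 + 1.5
= 1.71 + 4.0 + 1.5
= 5.71 + 1.5
= 7.21
Since z = 7.21 >= 0, output = 1

1


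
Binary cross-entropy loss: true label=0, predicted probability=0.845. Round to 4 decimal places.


For y=0: Loss = -log(1-p)
= -log(1 - 0.845)
= -log(0.155)
= -(-1.8643)
= 1.8643

1.8643


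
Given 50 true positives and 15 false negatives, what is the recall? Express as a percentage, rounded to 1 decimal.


Recall = TP / (TP + FN) * 100
= 50 / (50 + 15)
= 50 / 65
= 0.7692
= 76.9%

76.9


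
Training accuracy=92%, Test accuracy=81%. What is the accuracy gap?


Gap = train_accuracy - test_accuracy
= 92 - 81
= 11%
This gap suggests the model is overfitting.

11


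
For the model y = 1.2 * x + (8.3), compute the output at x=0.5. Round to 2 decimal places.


y = 1.2 * 0.5 + (8.3)
= 0.6 + (8.3)
= 8.90

8.90


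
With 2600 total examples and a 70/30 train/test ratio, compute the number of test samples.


Train samples = 2600 * 70% = 1820
Test samples = 2600 - 1820
= 780

780


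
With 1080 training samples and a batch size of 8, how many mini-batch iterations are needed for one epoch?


Iterations per epoch = dataset_size / batch_size
= 1080 / 8
= 135

135


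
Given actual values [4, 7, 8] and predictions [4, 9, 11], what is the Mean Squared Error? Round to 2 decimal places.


Differences: [0, -2, -3]
Squared errors: [0, 4, 9]
Sum of squared errors = 13
MSE = 13 / 3 = 4.33

4.33


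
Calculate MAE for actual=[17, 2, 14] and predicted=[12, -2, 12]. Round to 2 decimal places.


Absolute errors: [5, 4, 2]
Sum of absolute errors = 11
MAE = 11 / 3 = 3.67

3.67


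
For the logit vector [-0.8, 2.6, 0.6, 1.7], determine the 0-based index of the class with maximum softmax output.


Softmax is a monotonic transformation, so it preserves the argmax.
We need to find the index of the maximum logit.
Index 0: -0.8
Index 1: 2.6
Index 2: 0.6
Index 3: 1.7
Maximum logit = 2.6 at index 1

1


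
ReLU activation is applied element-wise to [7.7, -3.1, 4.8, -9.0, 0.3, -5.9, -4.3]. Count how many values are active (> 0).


ReLU(x) = max(0, x) for each element:
ReLU(7.7) = 7.7
ReLU(-3.1) = 0
ReLU(4.8) = 4.8
ReLU(-9.0) = 0
ReLU(0.3) = 0.3
ReLU(-5.9) = 0
ReLU(-4.3) = 0
Active neurons (>0): 3

3


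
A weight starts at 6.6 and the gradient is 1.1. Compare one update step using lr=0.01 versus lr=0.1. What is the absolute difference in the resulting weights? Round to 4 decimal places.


With lr=0.01: w_new = 6.6 - 0.01 * 1.1 = 6.589
With lr=0.1: w_new = 6.6 - 0.1 * 1.1 = 6.49
Absolute difference = |6.589 - 6.49|
= 0.0990

0.0990


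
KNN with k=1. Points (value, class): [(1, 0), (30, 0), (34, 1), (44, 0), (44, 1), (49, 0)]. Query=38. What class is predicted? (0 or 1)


Distances from query 38:
Point 34 (class 1): distance = 4
K=1 nearest neighbors: classes = [1]
Votes for class 1: 1 / 1
Majority vote => class 1

1


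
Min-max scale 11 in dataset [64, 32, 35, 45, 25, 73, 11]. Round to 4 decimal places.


Min = 11, Max = 73
Range = 73 - 11 = 62
Scaled = (x - min) / (max - min)
= (11 - 11) / 62
= 0 / 62
= 0.0000

0.0000


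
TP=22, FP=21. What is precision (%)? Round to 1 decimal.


Precision = TP / (TP + FP) * 100
= 22 / (22 + 21)
= 22 / 43
= 0.5116
= 51.2%

51.2


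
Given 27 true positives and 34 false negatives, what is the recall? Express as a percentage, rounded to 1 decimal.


Recall = TP / (TP + FN) * 100
= 27 / (27 + 34)
= 27 / 61
= 0.4426
= 44.3%

44.3


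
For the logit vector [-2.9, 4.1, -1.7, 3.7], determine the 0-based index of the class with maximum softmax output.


Softmax is a monotonic transformation, so it preserves the argmax.
We need to find the index of the maximum logit.
Index 0: -2.9
Index 1: 4.1
Index 2: -1.7
Index 3: 3.7
Maximum logit = 4.1 at index 1

1


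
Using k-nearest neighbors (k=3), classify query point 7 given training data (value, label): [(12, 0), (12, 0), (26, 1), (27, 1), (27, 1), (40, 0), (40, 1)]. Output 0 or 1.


Distances from query 7:
Point 12 (class 0): distance = 5
Point 12 (class 0): distance = 5
Point 26 (class 1): distance = 19
K=3 nearest neighbors: classes = [0, 0, 1]
Votes for class 1: 1 / 3
Majority vote => class 0

0


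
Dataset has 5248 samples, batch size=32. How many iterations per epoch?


Iterations per epoch = dataset_size / batch_size
= 5248 / 32
= 164

164


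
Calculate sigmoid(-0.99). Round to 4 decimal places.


sigmoid(z) = 1 / (1 + exp(-z))
exp(-(-0.99)) = exp(0.99) = 2.6912
1 + 2.6912 = 3.6912
1 / 3.6912 = 0.2709

0.2709


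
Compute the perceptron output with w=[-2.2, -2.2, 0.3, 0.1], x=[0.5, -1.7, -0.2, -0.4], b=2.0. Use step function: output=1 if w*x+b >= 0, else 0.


z = w . x + b
= -2.2*0.5 + -2.2*-1.7 + 0.3*-0.2 + 0.1*-0.4 + 2.0
= -1.1 + 3.74 + -0.06 + -0.04 + 2.0
= 2.54 + 2.0
= 4.54
Since z = 4.54 >= 0, output = 1

1


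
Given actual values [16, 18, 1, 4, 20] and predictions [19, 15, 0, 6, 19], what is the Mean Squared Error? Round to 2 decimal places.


Differences: [-3, 3, 1, -2, 1]
Squared errors: [9, 9, 1, 4, 1]
Sum of squared errors = 24
MSE = 24 / 5 = 4.80

4.80


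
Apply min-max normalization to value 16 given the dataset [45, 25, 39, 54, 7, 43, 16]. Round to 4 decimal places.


Min = 7, Max = 54
Range = 54 - 7 = 47
Scaled = (x - min) / (max - min)
= (16 - 7) / 47
= 9 / 47
= 0.1915

0.1915


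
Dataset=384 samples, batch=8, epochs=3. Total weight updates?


Iterations per epoch = 384 / 8 = 48
Total updates = iterations_per_epoch * epochs
= 48 * 3
= 144

144


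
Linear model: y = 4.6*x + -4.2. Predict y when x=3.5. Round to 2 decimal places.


y = 4.6 * 3.5 + (-4.2)
= 16.1 + (-4.2)
= 11.90

11.90


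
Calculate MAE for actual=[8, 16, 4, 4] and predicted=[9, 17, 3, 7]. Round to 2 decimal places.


Absolute errors: [1, 1, 1, 3]
Sum of absolute errors = 6
MAE = 6 / 4 = 1.50

1.50


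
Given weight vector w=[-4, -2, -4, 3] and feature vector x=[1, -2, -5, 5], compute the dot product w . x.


Element-wise products:
-4 * 1 = -4
-2 * -2 = 4
-4 * -5 = 20
3 * 5 = 15
Sum = -4 + 4 + 20 + 15
= 35

35


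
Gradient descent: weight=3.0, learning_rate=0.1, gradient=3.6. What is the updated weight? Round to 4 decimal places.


w_new = w_old - lr * gradient
= 3.0 - 0.1 * 3.6
= 3.0 - (0.36)
= 2.6400

2.6400


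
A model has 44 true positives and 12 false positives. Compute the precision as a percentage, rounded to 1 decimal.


Precision = TP / (TP + FP) * 100
= 44 / (44 + 12)
= 44 / 56
= 0.7857
= 78.6%

78.6


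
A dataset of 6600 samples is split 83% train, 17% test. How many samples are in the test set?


Train samples = 6600 * 83% = 5478
Test samples = 6600 - 5478
= 1122

1122


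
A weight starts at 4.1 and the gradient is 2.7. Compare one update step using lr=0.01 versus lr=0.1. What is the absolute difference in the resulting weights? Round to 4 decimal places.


With lr=0.01: w_new = 4.1 - 0.01 * 2.7 = 4.073
With lr=0.1: w_new = 4.1 - 0.1 * 2.7 = 3.83
Absolute difference = |4.073 - 3.83|
= 0.2430

0.2430


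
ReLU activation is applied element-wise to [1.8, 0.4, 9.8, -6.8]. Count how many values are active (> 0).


ReLU(x) = max(0, x) for each element:
ReLU(1.8) = 1.8
ReLU(0.4) = 0.4
ReLU(9.8) = 9.8
ReLU(-6.8) = 0
Active neurons (>0): 3

3


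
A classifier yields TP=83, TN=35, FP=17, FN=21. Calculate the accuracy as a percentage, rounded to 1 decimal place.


Accuracy = (TP + TN) / (TP + TN + FP + FN) * 100
= (83 + 35) / (83 + 35 + 17 + 21)
= 118 / 156
= 0.7564
= 75.6%

75.6


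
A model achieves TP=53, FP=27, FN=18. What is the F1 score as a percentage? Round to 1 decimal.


Precision = TP / (TP + FP) = 53 / 80 = 0.6625
Recall = TP / (TP + FN) = 53 / 71 = 0.7465
F1 = 2 * P * R / (P + R)
= 2 * 0.6625 * 0.7465 / (0.6625 + 0.7465)
= 0.9891 / 1.409
= 0.702
As percentage: 70.2%

70.2


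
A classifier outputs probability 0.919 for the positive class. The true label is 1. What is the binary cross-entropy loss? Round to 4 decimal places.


For y=1: Loss = -log(p)
= -log(0.919)
= -(-0.0845)
= 0.0845

0.0845


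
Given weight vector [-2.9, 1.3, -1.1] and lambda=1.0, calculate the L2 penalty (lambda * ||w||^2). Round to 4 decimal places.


Squaring each weight:
(-2.9)^2 = 8.41
1.3^2 = 1.69
(-1.1)^2 = 1.21
Sum of squares = 11.31
Penalty = 1.0 * 11.31 = 11.3100

11.3100


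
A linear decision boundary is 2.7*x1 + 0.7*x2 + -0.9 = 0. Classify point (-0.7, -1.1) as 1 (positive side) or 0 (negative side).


Compute 2.7 * -0.7 + 0.7 * -1.1 + -0.9
= -1.89 + -0.77 + -0.9
= -3.56
Since -3.56 < 0, the point is on the negative side.

0


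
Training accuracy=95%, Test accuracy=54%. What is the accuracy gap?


Gap = train_accuracy - test_accuracy
= 95 - 54
= 41%
This large gap strongly indicates overfitting.

41


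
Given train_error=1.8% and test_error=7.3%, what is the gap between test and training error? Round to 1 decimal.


Generalization gap = test_error - train_error
= 7.3 - 1.8
= 5.5%
A moderate gap.

5.5


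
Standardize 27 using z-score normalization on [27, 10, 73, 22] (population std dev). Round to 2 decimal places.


Mean = (27 + 10 + 73 + 22) / 4 = 33.0
Variance = sum((x_i - mean)^2) / n = 571.5
Std = sqrt(571.5) = 23.9061
Z = (x - mean) / std
= (27 - 33.0) / 23.9061
= -6.0 / 23.9061
= -0.25

-0.25


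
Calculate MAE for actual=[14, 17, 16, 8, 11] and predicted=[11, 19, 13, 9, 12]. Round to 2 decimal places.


Absolute errors: [3, 2, 3, 1, 1]
Sum of absolute errors = 10
MAE = 10 / 5 = 2.00

2.00


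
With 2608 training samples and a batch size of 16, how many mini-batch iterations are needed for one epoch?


Iterations per epoch = dataset_size / batch_size
= 2608 / 16
= 163

163


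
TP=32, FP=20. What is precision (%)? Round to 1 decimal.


Precision = TP / (TP + FP) * 100
= 32 / (32 + 20)
= 32 / 52
= 0.6154
= 61.5%

61.5


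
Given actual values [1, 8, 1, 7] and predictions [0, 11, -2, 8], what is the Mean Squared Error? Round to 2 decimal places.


Differences: [1, -3, 3, -1]
Squared errors: [1, 9, 9, 1]
Sum of squared errors = 20
MSE = 20 / 4 = 5.00

5.00


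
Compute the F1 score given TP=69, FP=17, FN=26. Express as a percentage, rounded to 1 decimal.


Precision = TP / (TP + FP) = 69 / 86 = 0.8023
Recall = TP / (TP + FN) = 69 / 95 = 0.7263
F1 = 2 * P * R / (P + R)
= 2 * 0.8023 * 0.7263 / (0.8023 + 0.7263)
= 1.1655 / 1.5286
= 0.7624
As percentage: 76.2%

76.2


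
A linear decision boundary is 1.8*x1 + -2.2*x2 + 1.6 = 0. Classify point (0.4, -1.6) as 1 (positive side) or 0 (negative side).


Compute 1.8 * 0.4 + -2.2 * -1.6 + 1.6
= 0.72 + 3.52 + 1.6
= 5.84
Since 5.84 >= 0, the point is on the positive side.

1


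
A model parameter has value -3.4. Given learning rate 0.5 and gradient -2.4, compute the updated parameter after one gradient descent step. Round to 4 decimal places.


w_new = w_old - lr * gradient
= -3.4 - 0.5 * -2.4
= -3.4 - (-1.2)
= -2.2000

-2.2000


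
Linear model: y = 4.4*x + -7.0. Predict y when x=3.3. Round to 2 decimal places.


y = 4.4 * 3.3 + (-7.0)
= 14.52 + (-7.0)
= 7.52

7.52


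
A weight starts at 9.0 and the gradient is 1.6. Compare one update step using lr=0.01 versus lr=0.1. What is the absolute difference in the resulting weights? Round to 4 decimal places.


With lr=0.01: w_new = 9.0 - 0.01 * 1.6 = 8.984
With lr=0.1: w_new = 9.0 - 0.1 * 1.6 = 8.84
Absolute difference = |8.984 - 8.84|
= 0.1440

0.1440


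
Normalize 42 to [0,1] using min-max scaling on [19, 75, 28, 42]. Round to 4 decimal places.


Min = 19, Max = 75
Range = 75 - 19 = 56
Scaled = (x - min) / (max - min)
= (42 - 19) / 56
= 23 / 56
= 0.4107

0.4107


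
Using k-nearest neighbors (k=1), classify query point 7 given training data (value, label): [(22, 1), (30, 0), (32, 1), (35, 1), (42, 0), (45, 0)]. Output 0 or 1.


Distances from query 7:
Point 22 (class 1): distance = 15
K=1 nearest neighbors: classes = [1]
Votes for class 1: 1 / 1
Majority vote => class 1

1


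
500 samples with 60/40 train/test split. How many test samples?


Train samples = 500 * 60% = 300
Test samples = 500 - 300
= 200

200


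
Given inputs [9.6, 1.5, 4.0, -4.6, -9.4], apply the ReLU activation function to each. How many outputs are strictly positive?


ReLU(x) = max(0, x) for each element:
ReLU(9.6) = 9.6
ReLU(1.5) = 1.5
ReLU(4.0) = 4.0
ReLU(-4.6) = 0
ReLU(-9.4) = 0
Active neurons (>0): 3

3


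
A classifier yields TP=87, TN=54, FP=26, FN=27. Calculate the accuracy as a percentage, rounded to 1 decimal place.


Accuracy = (TP + TN) / (TP + TN + FP + FN) * 100
= (87 + 54) / (87 + 54 + 26 + 27)
= 141 / 194
= 0.7268
= 72.7%

72.7


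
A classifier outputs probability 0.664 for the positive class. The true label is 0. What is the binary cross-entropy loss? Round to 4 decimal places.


For y=0: Loss = -log(1-p)
= -log(1 - 0.664)
= -log(0.336)
= -(-1.0906)
= 1.0906

1.0906


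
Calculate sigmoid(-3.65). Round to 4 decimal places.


sigmoid(z) = 1 / (1 + exp(-z))
exp(-(-3.65)) = exp(3.65) = 38.4747
1 + 38.4747 = 39.4747
1 / 39.4747 = 0.0253

0.0253


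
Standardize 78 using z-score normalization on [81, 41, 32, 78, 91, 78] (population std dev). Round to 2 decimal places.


Mean = (81 + 41 + 32 + 78 + 91 + 78) / 6 = 66.8333
Variance = sum((x_i - mean)^2) / n = 485.8056
Std = sqrt(485.8056) = 22.041
Z = (x - mean) / std
= (78 - 66.8333) / 22.041
= 11.1667 / 22.041
= 0.51

0.51


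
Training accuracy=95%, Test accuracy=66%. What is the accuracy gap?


Gap = train_accuracy - test_accuracy
= 95 - 66
= 29%
This large gap strongly indicates overfitting.

29


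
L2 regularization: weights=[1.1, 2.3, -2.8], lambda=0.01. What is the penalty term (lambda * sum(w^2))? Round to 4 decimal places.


Squaring each weight:
1.1^2 = 1.21
2.3^2 = 5.29
(-2.8)^2 = 7.84
Sum of squares = 14.34
Penalty = 0.01 * 14.34 = 0.1434

0.1434


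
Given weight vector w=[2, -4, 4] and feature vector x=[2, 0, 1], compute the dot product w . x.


Element-wise products:
2 * 2 = 4
-4 * 0 = 0
4 * 1 = 4
Sum = 4 + 0 + 4
= 8

8


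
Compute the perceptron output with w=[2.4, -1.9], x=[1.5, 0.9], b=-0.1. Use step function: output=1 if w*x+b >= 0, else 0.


z = w . x + b
= 2.4*1.5 + -1.9*0.9 + -0.1
= 3.6 + -1.71 + -0.1
= 1.89 + -0.1
= 1.79
Since z = 1.79 >= 0, output = 1

1


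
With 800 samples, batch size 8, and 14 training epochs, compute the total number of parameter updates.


Iterations per epoch = 800 / 8 = 100
Total updates = iterations_per_epoch * epochs
= 100 * 14
= 1400

1400


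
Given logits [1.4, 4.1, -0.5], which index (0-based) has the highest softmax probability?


Softmax is a monotonic transformation, so it preserves the argmax.
We need to find the index of the maximum logit.
Index 0: 1.4
Index 1: 4.1
Index 2: -0.5
Maximum logit = 4.1 at index 1

1


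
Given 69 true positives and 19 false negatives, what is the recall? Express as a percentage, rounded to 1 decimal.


Recall = TP / (TP + FN) * 100
= 69 / (69 + 19)
= 69 / 88
= 0.7841
= 78.4%

78.4


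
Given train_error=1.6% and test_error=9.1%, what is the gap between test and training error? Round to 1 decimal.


Generalization gap = test_error - train_error
= 9.1 - 1.6
= 7.5%
A moderate gap.

7.5


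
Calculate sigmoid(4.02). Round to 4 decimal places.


sigmoid(z) = 1 / (1 + exp(-z))
exp(-(4.02)) = exp(-4.02) = 0.018
1 + 0.018 = 1.018
1 / 1.018 = 0.9824

0.9824


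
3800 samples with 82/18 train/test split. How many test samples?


Train samples = 3800 * 82% = 3116
Test samples = 3800 - 3116
= 684

684


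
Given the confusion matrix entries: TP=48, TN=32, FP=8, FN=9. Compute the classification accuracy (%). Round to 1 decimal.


Accuracy = (TP + TN) / (TP + TN + FP + FN) * 100
= (48 + 32) / (48 + 32 + 8 + 9)
= 80 / 97
= 0.8247
= 82.5%

82.5


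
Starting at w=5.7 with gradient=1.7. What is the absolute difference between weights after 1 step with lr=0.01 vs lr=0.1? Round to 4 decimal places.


With lr=0.01: w_new = 5.7 - 0.01 * 1.7 = 5.683
With lr=0.1: w_new = 5.7 - 0.1 * 1.7 = 5.53
Absolute difference = |5.683 - 5.53|
= 0.1530

0.1530


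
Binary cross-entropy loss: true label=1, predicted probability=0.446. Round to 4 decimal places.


For y=1: Loss = -log(p)
= -log(0.446)
= -(-0.8074)
= 0.8074

0.8074


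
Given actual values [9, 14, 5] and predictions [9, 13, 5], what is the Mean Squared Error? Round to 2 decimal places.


Differences: [0, 1, 0]
Squared errors: [0, 1, 0]
Sum of squared errors = 1
MSE = 1 / 3 = 0.33

0.33


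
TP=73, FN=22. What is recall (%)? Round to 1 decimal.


Recall = TP / (TP + FN) * 100
= 73 / (73 + 22)
= 73 / 95
= 0.7684
= 76.8%

76.8


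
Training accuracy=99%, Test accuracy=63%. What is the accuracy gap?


Gap = train_accuracy - test_accuracy
= 99 - 63
= 36%
This large gap strongly indicates overfitting.

36


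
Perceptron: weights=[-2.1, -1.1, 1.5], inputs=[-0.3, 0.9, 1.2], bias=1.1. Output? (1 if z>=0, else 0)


z = w . x + b
= -2.1*-0.3 + -1.1*0.9 + 1.5*1.2 + 1.1
= 0.63 + -0.99 + 1.8 + 1.1
= 1.44 + 1.1
= 2.54
Since z = 2.54 >= 0, output = 1

1


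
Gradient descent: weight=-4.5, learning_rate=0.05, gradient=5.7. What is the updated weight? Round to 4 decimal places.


w_new = w_old - lr * gradient
= -4.5 - 0.05 * 5.7
= -4.5 - (0.285)
= -4.7850

-4.7850


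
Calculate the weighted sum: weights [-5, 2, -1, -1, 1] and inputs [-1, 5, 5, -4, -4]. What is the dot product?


Element-wise products:
-5 * -1 = 5
2 * 5 = 10
-1 * 5 = -5
-1 * -4 = 4
1 * -4 = -4
Sum = 5 + 10 + -5 + 4 + -4
= 10

10


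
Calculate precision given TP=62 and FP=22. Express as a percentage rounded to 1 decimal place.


Precision = TP / (TP + FP) * 100
= 62 / (62 + 22)
= 62 / 84
= 0.7381
= 73.8%

73.8


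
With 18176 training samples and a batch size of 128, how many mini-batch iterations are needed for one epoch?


Iterations per epoch = dataset_size / batch_size
= 18176 / 128
= 142

142


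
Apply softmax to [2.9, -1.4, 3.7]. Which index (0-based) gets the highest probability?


Softmax is a monotonic transformation, so it preserves the argmax.
We need to find the index of the maximum logit.
Index 0: 2.9
Index 1: -1.4
Index 2: 3.7
Maximum logit = 3.7 at index 2

2


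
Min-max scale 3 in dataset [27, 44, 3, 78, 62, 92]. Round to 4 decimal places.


Min = 3, Max = 92
Range = 92 - 3 = 89
Scaled = (x - min) / (max - min)
= (3 - 3) / 89
= 0 / 89
= 0.0000

0.0000


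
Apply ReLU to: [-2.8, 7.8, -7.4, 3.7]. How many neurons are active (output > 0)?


ReLU(x) = max(0, x) for each element:
ReLU(-2.8) = 0
ReLU(7.8) = 7.8
ReLU(-7.4) = 0
ReLU(3.7) = 3.7
Active neurons (>0): 2

2


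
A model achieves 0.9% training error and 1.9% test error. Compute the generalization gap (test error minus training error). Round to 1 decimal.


Generalization gap = test_error - train_error
= 1.9 - 0.9
= 1.0%
A small gap suggests good generalization.

1.0


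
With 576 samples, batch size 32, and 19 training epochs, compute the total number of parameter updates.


Iterations per epoch = 576 / 32 = 18
Total updates = iterations_per_epoch * epochs
= 18 * 19
= 342

342


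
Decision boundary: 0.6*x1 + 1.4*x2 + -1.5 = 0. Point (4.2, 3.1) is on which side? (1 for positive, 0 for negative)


Compute 0.6 * 4.2 + 1.4 * 3.1 + -1.5
= 2.52 + 4.34 + -1.5
= 5.36
Since 5.36 >= 0, the point is on the positive side.

1


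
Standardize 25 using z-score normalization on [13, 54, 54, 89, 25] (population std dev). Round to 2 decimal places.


Mean = (13 + 54 + 54 + 89 + 25) / 5 = 47.0
Variance = sum((x_i - mean)^2) / n = 700.4
Std = sqrt(700.4) = 26.4651
Z = (x - mean) / std
= (25 - 47.0) / 26.4651
= -22.0 / 26.4651
= -0.83

-0.83


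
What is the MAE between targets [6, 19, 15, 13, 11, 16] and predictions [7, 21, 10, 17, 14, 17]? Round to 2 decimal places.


Absolute errors: [1, 2, 5, 4, 3, 1]
Sum of absolute errors = 16
MAE = 16 / 6 = 2.67

2.67


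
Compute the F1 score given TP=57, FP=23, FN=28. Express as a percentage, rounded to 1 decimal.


Precision = TP / (TP + FP) = 57 / 80 = 0.7125
Recall = TP / (TP + FN) = 57 / 85 = 0.6706
F1 = 2 * P * R / (P + R)
= 2 * 0.7125 * 0.6706 / (0.7125 + 0.6706)
= 0.9556 / 1.3831
= 0.6909
As percentage: 69.1%

69.1


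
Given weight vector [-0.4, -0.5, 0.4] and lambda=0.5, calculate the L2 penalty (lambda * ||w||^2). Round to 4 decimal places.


Squaring each weight:
(-0.4)^2 = 0.16
(-0.5)^2 = 0.25
0.4^2 = 0.16
Sum of squares = 0.57
Penalty = 0.5 * 0.57 = 0.2850

0.2850


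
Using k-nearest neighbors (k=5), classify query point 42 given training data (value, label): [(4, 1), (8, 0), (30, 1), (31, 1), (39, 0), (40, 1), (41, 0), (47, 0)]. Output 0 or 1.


Distances from query 42:
Point 41 (class 0): distance = 1
Point 40 (class 1): distance = 2
Point 39 (class 0): distance = 3
Point 47 (class 0): distance = 5
Point 31 (class 1): distance = 11
K=5 nearest neighbors: classes = [0, 1, 0, 0, 1]
Votes for class 1: 2 / 5
Majority vote => class 0

0


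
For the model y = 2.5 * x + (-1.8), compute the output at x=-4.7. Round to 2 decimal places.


y = 2.5 * -4.7 + (-1.8)
= -11.75 + (-1.8)
= -13.55

-13.55


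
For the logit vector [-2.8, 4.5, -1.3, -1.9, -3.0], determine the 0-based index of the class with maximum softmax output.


Softmax is a monotonic transformation, so it preserves the argmax.
We need to find the index of the maximum logit.
Index 0: -2.8
Index 1: 4.5
Index 2: -1.3
Index 3: -1.9
Index 4: -3.0
Maximum logit = 4.5 at index 1

1


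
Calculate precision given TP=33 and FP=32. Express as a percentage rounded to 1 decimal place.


Precision = TP / (TP + FP) * 100
= 33 / (33 + 32)
= 33 / 65
= 0.5077
= 50.8%

50.8


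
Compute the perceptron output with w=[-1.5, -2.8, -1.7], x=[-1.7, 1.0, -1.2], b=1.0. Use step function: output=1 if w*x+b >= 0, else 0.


z = w . x + b
= -1.5*-1.7 + -2.8*1.0 + -1.7*-1.2 + 1.0
= 2.55 + -2.8 + 2.04 + 1.0
= 1.79 + 1.0
= 2.79
Since z = 2.79 >= 0, output = 1

1


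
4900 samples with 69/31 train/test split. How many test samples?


Train samples = 4900 * 69% = 3381
Test samples = 4900 - 3381
= 1519

1519


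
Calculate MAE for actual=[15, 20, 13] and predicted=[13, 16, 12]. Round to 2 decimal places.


Absolute errors: [2, 4, 1]
Sum of absolute errors = 7
MAE = 7 / 3 = 2.33

2.33


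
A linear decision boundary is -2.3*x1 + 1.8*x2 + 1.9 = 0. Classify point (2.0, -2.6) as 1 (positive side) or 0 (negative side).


Compute -2.3 * 2.0 + 1.8 * -2.6 + 1.9
= -4.6 + -4.68 + 1.9
= -7.38
Since -7.38 < 0, the point is on the negative side.

0


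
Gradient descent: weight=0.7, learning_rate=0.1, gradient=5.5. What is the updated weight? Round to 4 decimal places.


w_new = w_old - lr * gradient
= 0.7 - 0.1 * 5.5
= 0.7 - (0.55)
= 0.1500

0.1500


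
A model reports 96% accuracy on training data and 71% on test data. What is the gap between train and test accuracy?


Gap = train_accuracy - test_accuracy
= 96 - 71
= 25%
This large gap strongly indicates overfitting.

25


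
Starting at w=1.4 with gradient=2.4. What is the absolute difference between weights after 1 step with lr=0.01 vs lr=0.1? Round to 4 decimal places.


With lr=0.01: w_new = 1.4 - 0.01 * 2.4 = 1.376
With lr=0.1: w_new = 1.4 - 0.1 * 2.4 = 1.16
Absolute difference = |1.376 - 1.16|
= 0.2160

0.2160


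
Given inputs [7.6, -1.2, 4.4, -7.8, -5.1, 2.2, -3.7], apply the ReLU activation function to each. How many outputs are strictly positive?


ReLU(x) = max(0, x) for each element:
ReLU(7.6) = 7.6
ReLU(-1.2) = 0
ReLU(4.4) = 4.4
ReLU(-7.8) = 0
ReLU(-5.1) = 0
ReLU(2.2) = 2.2
ReLU(-3.7) = 0
Active neurons (>0): 3

3


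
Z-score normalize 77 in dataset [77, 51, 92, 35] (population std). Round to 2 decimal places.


Mean = (77 + 51 + 92 + 35) / 4 = 63.75
Variance = sum((x_i - mean)^2) / n = 490.6875
Std = sqrt(490.6875) = 22.1515
Z = (x - mean) / std
= (77 - 63.75) / 22.1515
= 13.25 / 22.1515
= 0.60

0.60


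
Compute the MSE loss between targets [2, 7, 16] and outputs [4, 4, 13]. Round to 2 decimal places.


Differences: [-2, 3, 3]
Squared errors: [4, 9, 9]
Sum of squared errors = 22
MSE = 22 / 3 = 7.33

7.33


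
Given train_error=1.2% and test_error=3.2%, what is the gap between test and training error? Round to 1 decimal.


Generalization gap = test_error - train_error
= 3.2 - 1.2
= 2.0%
A moderate gap.

2.0


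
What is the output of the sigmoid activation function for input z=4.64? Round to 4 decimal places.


sigmoid(z) = 1 / (1 + exp(-z))
exp(-(4.64)) = exp(-4.64) = 0.0097
1 + 0.0097 = 1.0097
1 / 1.0097 = 0.9904

0.9904


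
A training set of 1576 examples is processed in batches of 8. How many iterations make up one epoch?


Iterations per epoch = dataset_size / batch_size
= 1576 / 8
= 197

197


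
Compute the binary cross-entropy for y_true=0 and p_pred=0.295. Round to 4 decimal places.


For y=0: Loss = -log(1-p)
= -log(1 - 0.295)
= -log(0.705)
= -(-0.3496)
= 0.3496

0.3496


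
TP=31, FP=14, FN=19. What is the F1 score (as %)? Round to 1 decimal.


Precision = TP / (TP + FP) = 31 / 45 = 0.6889
Recall = TP / (TP + FN) = 31 / 50 = 0.62
F1 = 2 * P * R / (P + R)
= 2 * 0.6889 * 0.62 / (0.6889 + 0.62)
= 0.8542 / 1.3089
= 0.6526
As percentage: 65.3%

65.3


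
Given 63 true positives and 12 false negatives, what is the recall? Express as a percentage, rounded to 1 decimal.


Recall = TP / (TP + FN) * 100
= 63 / (63 + 12)
= 63 / 75
= 0.84
= 84.0%

84.0


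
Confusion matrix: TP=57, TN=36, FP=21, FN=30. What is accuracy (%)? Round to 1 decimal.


Accuracy = (TP + TN) / (TP + TN + FP + FN) * 100
= (57 + 36) / (57 + 36 + 21 + 30)
= 93 / 144
= 0.6458
= 64.6%

64.6


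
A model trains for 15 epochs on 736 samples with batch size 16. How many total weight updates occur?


Iterations per epoch = 736 / 16 = 46
Total updates = iterations_per_epoch * epochs
= 46 * 15
= 690

690


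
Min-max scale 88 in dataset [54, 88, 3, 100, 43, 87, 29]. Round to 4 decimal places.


Min = 3, Max = 100
Range = 100 - 3 = 97
Scaled = (x - min) / (max - min)
= (88 - 3) / 97
= 85 / 97
= 0.8763

0.8763


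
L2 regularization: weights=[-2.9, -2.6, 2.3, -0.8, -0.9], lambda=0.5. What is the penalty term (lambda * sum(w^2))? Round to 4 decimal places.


Squaring each weight:
(-2.9)^2 = 8.41
(-2.6)^2 = 6.76
2.3^2 = 5.29
(-0.8)^2 = 0.64
(-0.9)^2 = 0.81
Sum of squares = 21.91
Penalty = 0.5 * 21.91 = 10.9550

10.9550


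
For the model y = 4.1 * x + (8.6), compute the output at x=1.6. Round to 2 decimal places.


y = 4.1 * 1.6 + (8.6)
= 6.56 + (8.6)
= 15.16

15.16


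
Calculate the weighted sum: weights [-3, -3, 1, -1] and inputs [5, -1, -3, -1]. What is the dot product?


Element-wise products:
-3 * 5 = -15
-3 * -1 = 3
1 * -3 = -3
-1 * -1 = 1
Sum = -15 + 3 + -3 + 1
= -14

-14


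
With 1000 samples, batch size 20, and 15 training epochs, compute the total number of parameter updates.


Iterations per epoch = 1000 / 20 = 50
Total updates = iterations_per_epoch * epochs
= 50 * 15
= 750

750


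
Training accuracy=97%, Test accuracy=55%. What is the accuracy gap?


Gap = train_accuracy - test_accuracy
= 97 - 55
= 42%
This large gap strongly indicates overfitting.

42


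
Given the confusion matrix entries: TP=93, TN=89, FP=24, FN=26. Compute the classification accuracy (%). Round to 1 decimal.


Accuracy = (TP + TN) / (TP + TN + FP + FN) * 100
= (93 + 89) / (93 + 89 + 24 + 26)
= 182 / 232
= 0.7845
= 78.4%

78.4


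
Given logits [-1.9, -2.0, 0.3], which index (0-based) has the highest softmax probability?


Softmax is a monotonic transformation, so it preserves the argmax.
We need to find the index of the maximum logit.
Index 0: -1.9
Index 1: -2.0
Index 2: 0.3
Maximum logit = 0.3 at index 2

2


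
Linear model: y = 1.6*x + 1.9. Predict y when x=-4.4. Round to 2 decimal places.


y = 1.6 * -4.4 + (1.9)
= -7.04 + (1.9)
= -5.14

-5.14


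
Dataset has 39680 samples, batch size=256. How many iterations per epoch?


Iterations per epoch = dataset_size / batch_size
= 39680 / 256
= 155

155


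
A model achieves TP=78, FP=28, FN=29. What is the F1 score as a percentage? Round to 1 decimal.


Precision = TP / (TP + FP) = 78 / 106 = 0.7358
Recall = TP / (TP + FN) = 78 / 107 = 0.729
F1 = 2 * P * R / (P + R)
= 2 * 0.7358 * 0.729 / (0.7358 + 0.729)
= 1.0728 / 1.4648
= 0.7324
As percentage: 73.2%

73.2


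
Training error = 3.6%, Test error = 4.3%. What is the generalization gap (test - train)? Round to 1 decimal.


Generalization gap = test_error - train_error
= 4.3 - 3.6
= 0.7%
A small gap suggests good generalization.

0.7


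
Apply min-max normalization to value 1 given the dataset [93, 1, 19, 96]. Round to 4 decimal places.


Min = 1, Max = 96
Range = 96 - 1 = 95
Scaled = (x - min) / (max - min)
= (1 - 1) / 95
= 0 / 95
= 0.0000

0.0000


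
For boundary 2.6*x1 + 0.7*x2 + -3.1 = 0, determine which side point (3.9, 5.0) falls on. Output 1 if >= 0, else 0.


Compute 2.6 * 3.9 + 0.7 * 5.0 + -3.1
= 10.14 + 3.5 + -3.1
= 10.54
Since 10.54 >= 0, the point is on the positive side.

1


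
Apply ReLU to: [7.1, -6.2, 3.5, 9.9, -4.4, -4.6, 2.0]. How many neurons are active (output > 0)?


ReLU(x) = max(0, x) for each element:
ReLU(7.1) = 7.1
ReLU(-6.2) = 0
ReLU(3.5) = 3.5
ReLU(9.9) = 9.9
ReLU(-4.4) = 0
ReLU(-4.6) = 0
ReLU(2.0) = 2.0
Active neurons (>0): 4

4


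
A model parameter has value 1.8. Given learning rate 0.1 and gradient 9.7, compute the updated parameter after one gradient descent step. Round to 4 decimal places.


w_new = w_old - lr * gradient
= 1.8 - 0.1 * 9.7
= 1.8 - (0.97)
= 0.8300

0.8300


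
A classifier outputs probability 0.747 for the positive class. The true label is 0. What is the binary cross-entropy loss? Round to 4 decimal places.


For y=0: Loss = -log(1-p)
= -log(1 - 0.747)
= -log(0.253)
= -(-1.3744)
= 1.3744

1.3744


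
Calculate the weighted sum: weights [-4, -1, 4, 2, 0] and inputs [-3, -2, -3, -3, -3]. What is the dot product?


Element-wise products:
-4 * -3 = 12
-1 * -2 = 2
4 * -3 = -12
2 * -3 = -6
0 * -3 = 0
Sum = 12 + 2 + -12 + -6 + 0
= -4

-4


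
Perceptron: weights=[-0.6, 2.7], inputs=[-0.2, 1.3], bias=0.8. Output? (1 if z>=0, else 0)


z = w . x + b
= -0.6*-0.2 + 2.7*1.3 + 0.8
= 0.12 + 3.51 + 0.8
= 3.63 + 0.8
= 4.43
Since z = 4.43 >= 0, output = 1

1


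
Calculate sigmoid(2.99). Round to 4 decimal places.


sigmoid(z) = 1 / (1 + exp(-z))
exp(-(2.99)) = exp(-2.99) = 0.0503
1 + 0.0503 = 1.0503
1 / 1.0503 = 0.9521

0.9521


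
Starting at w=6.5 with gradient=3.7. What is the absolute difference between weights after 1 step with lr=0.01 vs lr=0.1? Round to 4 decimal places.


With lr=0.01: w_new = 6.5 - 0.01 * 3.7 = 6.463
With lr=0.1: w_new = 6.5 - 0.1 * 3.7 = 6.13
Absolute difference = |6.463 - 6.13|
= 0.3330

0.3330
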